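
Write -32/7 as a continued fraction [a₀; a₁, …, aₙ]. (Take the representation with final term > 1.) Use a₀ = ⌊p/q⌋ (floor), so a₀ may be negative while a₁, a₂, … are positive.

[-5; 2, 3]

-32 = -5·7 + 3
7 = 2·3 + 1
3 = 3·1 + 0  (stop)
So -32/7 = [-5; 2, 3].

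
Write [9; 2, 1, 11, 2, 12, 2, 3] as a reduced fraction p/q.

Using pₖ = aₖpₖ₋₁ + pₖ₋₂ and qₖ = aₖqₖ₋₁ + qₖ₋₂:
  k=0: a=9, p=9, q=1
  k=1: a=2, p=19, q=2
  k=2: a=1, p=28, q=3
  k=3: a=11, p=327, q=35
  k=4: a=2, p=682, q=73
  k=5: a=12, p=8511, q=911
  k=6: a=2, p=17704, q=1895
  k=7: a=3, p=61623, q=6596

61623/6596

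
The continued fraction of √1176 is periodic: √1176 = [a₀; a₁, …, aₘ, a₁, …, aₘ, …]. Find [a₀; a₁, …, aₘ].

[34; 3, 2, 2, 2, 3, 68]

a₀ = ⌊√1176⌋ = 34.
With m₀=0, d₀=1 and mₖ₊₁ = dₖaₖ − mₖ, dₖ₊₁ = (n − mₖ₊₁²)/dₖ, aₖ₊₁ = ⌊(a₀+mₖ₊₁)/dₖ₊₁⌋:
  k=1: m=34, d=20, a=3
  k=2: m=26, d=25, a=2
  k=3: m=24, d=24, a=2
  k=4: m=24, d=25, a=2
  k=5: m=26, d=20, a=3
  k=6: m=34, d=1, a=68
d=1 and a=2a₀=68 at k=6, so the next step gives (m, d) = (34, 20) again — its k=1 value — and the period has length 6.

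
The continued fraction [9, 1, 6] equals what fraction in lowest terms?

Using pₖ = aₖpₖ₋₁ + pₖ₋₂ and qₖ = aₖqₖ₋₁ + qₖ₋₂:
  k=0: a=9, p=9, q=1
  k=1: a=1, p=10, q=1
  k=2: a=6, p=69, q=7

69/7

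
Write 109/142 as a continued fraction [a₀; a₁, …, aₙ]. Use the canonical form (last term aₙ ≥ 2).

109 = 0*142 + 109
142 = 1*109 + 33
109 = 3*33 + 10
33 = 3*10 + 3
10 = 3*3 + 1
3 = 3*1 + 0  (stop)
So 109/142 = [0; 1, 3, 3, 3, 3].

[0; 1, 3, 3, 3, 3]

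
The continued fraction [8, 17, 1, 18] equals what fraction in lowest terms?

2747/341

Using pₖ = aₖpₖ₋₁ + pₖ₋₂ and qₖ = aₖqₖ₋₁ + qₖ₋₂:
  k=0: a=8, p=8, q=1
  k=1: a=17, p=137, q=17
  k=2: a=1, p=145, q=18
  k=3: a=18, p=2747, q=341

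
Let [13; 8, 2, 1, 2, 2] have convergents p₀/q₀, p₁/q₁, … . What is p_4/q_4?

879/67

Using pₖ = aₖpₖ₋₁ + pₖ₋₂, qₖ = aₖqₖ₋₁ + qₖ₋₂ (with p₋₁=1, p₋₂=0, q₋₁=0, q₋₂=1):
  k=0: a=13, p=13, q=1
  k=1: a=8, p=105, q=8
  k=2: a=2, p=223, q=17
  k=3: a=1, p=328, q=25
  k=4: a=2, p=879, q=67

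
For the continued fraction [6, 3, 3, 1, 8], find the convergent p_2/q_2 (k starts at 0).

63/10

Using pₖ = aₖpₖ₋₁ + pₖ₋₂, qₖ = aₖqₖ₋₁ + qₖ₋₂ (with p₋₁=1, p₋₂=0, q₋₁=0, q₋₂=1):
  k=0: a=6, p=6, q=1
  k=1: a=3, p=19, q=3
  k=2: a=3, p=63, q=10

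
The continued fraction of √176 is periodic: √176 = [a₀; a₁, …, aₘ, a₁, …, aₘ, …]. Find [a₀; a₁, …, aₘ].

[13; 3, 1, 3, 26]

a₀ = ⌊√176⌋ = 13.
With m₀=0, d₀=1 and mₖ₊₁ = dₖaₖ − mₖ, dₖ₊₁ = (n − mₖ₊₁²)/dₖ, aₖ₊₁ = ⌊(a₀+mₖ₊₁)/dₖ₊₁⌋:
  k=1: m=13, d=7, a=3
  k=2: m=8, d=16, a=1
  k=3: m=8, d=7, a=3
  k=4: m=13, d=1, a=26
d=1 and a=2a₀=26 at k=4, so the next step gives (m, d) = (13, 7) again — its k=1 value — and the period has length 4.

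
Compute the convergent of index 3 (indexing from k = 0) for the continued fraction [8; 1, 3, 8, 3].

289/33

Using pₖ = aₖpₖ₋₁ + pₖ₋₂, qₖ = aₖqₖ₋₁ + qₖ₋₂ (with p₋₁=1, p₋₂=0, q₋₁=0, q₋₂=1):
  k=0: a=8, p=8, q=1
  k=1: a=1, p=9, q=1
  k=2: a=3, p=35, q=4
  k=3: a=8, p=289, q=33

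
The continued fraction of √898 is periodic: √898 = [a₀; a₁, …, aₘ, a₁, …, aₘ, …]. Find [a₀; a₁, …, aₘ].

a₀ = ⌊√898⌋ = 29.
With m₀=0, d₀=1 and mₖ₊₁ = dₖaₖ − mₖ, dₖ₊₁ = (n − mₖ₊₁²)/dₖ, aₖ₊₁ = ⌊(a₀+mₖ₊₁)/dₖ₊₁⌋:
  k=1: m=29, d=57, a=1
  k=2: m=28, d=2, a=28
  k=3: m=28, d=57, a=1
  k=4: m=29, d=1, a=58
d=1 and a=2a₀=58 at k=4, so the next step gives (m, d) = (29, 57) again — its k=1 value — and the period has length 4.

[29; 1, 28, 1, 58]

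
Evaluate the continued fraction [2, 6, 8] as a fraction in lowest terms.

106/49

Fold from the inside: start with 8/1.
  6 + 1/8 = 49/8
  2 + 8/49 = 106/49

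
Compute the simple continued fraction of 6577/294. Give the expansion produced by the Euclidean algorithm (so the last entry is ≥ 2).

6577 = 22*294 + 109
294 = 2*109 + 76
109 = 1*76 + 33
76 = 2*33 + 10
33 = 3*10 + 3
10 = 3*3 + 1
3 = 3*1 + 0  (stop)
So 6577/294 = [22; 2, 1, 2, 3, 3, 3].

[22; 2, 1, 2, 3, 3, 3]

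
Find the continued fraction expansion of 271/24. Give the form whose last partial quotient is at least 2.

[11; 3, 2, 3]

271 = 11*24 + 7
24 = 3*7 + 3
7 = 2*3 + 1
3 = 3*1 + 0  (stop)
So 271/24 = [11; 3, 2, 3].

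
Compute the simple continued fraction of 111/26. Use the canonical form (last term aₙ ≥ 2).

[4; 3, 1, 2, 2]

111 = 4×26 + 7
26 = 3×7 + 5
7 = 1×5 + 2
5 = 2×2 + 1
2 = 2×1 + 0  (stop)
So 111/26 = [4; 3, 1, 2, 2].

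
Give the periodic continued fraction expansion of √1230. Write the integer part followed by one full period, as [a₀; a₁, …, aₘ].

a₀ = ⌊√1230⌋ = 35.
With m₀=0, d₀=1 and mₖ₊₁ = dₖaₖ − mₖ, dₖ₊₁ = (n − mₖ₊₁²)/dₖ, aₖ₊₁ = ⌊(a₀+mₖ₊₁)/dₖ₊₁⌋:
  k=1: m=35, d=5, a=14
  k=2: m=35, d=1, a=70
d=1 and a=2a₀=70 at k=2, so the next step gives (m, d) = (35, 5) again — its k=1 value — and the period has length 2.

[35; 14, 70]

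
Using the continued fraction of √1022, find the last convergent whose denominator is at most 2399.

√1022 = [31; 1, 30, 1, 62, …] (period length 4).
Convergents:
  p_0/q_0 = 31/1
  p_1/q_1 = 32/1
  p_2/q_2 = 991/31
  p_3/q_3 = 1023/32
  p_4/q_4 = 64417/2015
  p_5/q_5 = 65440/2047
  p_6/q_6 = 2027617/63425
q_5 = 2047 ≤ 2399 < 63425 = q_6, so the answer is 65440/2047.

65440/2047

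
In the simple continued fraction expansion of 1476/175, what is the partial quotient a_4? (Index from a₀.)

3

1476 = 8·175 + 76   →  a_0 = 8
175 = 2·76 + 23   →  a_1 = 2
76 = 3·23 + 7   →  a_2 = 3
23 = 3·7 + 2   →  a_3 = 3
7 = 3·2 + 1   →  a_4 = 3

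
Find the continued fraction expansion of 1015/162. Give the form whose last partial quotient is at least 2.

1015 = 6·162 + 43
162 = 3·43 + 33
43 = 1·33 + 10
33 = 3·10 + 3
10 = 3·3 + 1
3 = 3·1 + 0  (stop)
So 1015/162 = [6; 3, 1, 3, 3, 3].

[6; 3, 1, 3, 3, 3]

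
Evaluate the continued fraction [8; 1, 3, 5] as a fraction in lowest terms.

184/21

Using pₖ = aₖpₖ₋₁ + pₖ₋₂ and qₖ = aₖqₖ₋₁ + qₖ₋₂:
  k=0: a=8, p=8, q=1
  k=1: a=1, p=9, q=1
  k=2: a=3, p=35, q=4
  k=3: a=5, p=184, q=21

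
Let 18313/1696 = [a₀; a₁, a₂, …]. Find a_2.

18313 = 10·1696 + 1353   →  a_0 = 10
1696 = 1·1353 + 343   →  a_1 = 1
1353 = 3·343 + 324   →  a_2 = 3

3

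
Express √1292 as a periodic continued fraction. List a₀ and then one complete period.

[35; 1, 16, 1, 70]

a₀ = ⌊√1292⌋ = 35.
With m₀=0, d₀=1 and mₖ₊₁ = dₖaₖ − mₖ, dₖ₊₁ = (n − mₖ₊₁²)/dₖ, aₖ₊₁ = ⌊(a₀+mₖ₊₁)/dₖ₊₁⌋:
  k=1: m=35, d=67, a=1
  k=2: m=32, d=4, a=16
  k=3: m=32, d=67, a=1
  k=4: m=35, d=1, a=70
d=1 and a=2a₀=70 at k=4, so the next step gives (m, d) = (35, 67) again — its k=1 value — and the period has length 4.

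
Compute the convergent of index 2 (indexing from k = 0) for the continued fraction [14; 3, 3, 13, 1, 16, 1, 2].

143/10

Using pₖ = aₖpₖ₋₁ + pₖ₋₂, qₖ = aₖqₖ₋₁ + qₖ₋₂ (with p₋₁=1, p₋₂=0, q₋₁=0, q₋₂=1):
  k=0: a=14, p=14, q=1
  k=1: a=3, p=43, q=3
  k=2: a=3, p=143, q=10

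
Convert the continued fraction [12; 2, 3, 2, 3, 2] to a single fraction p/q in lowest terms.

1567/126

Using pₖ = aₖpₖ₋₁ + pₖ₋₂ and qₖ = aₖqₖ₋₁ + qₖ₋₂:
  k=0: a=12, p=12, q=1
  k=1: a=2, p=25, q=2
  k=2: a=3, p=87, q=7
  k=3: a=2, p=199, q=16
  k=4: a=3, p=684, q=55
  k=5: a=2, p=1567, q=126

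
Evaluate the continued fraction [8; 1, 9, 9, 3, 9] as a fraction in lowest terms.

Fold from the inside: start with 9/1.
  3 + 1/9 = 28/9
  9 + 9/28 = 261/28
  9 + 28/261 = 2377/261
  1 + 261/2377 = 2638/2377
  8 + 2377/2638 = 23481/2638

23481/2638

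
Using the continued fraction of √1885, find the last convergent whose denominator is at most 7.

217/5

√1885 = [43; 2, 2, 2, 86, …] (period length 4).
Convergents:
  p_0/q_0 = 43/1
  p_1/q_1 = 87/2
  p_2/q_2 = 217/5
  p_3/q_3 = 521/12
q_2 = 5 ≤ 7 < 12 = q_3, so the answer is 217/5.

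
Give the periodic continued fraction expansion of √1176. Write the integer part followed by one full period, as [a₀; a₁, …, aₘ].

[34; 3, 2, 2, 2, 3, 68]

a₀ = ⌊√1176⌋ = 34.
With m₀=0, d₀=1 and mₖ₊₁ = dₖaₖ − mₖ, dₖ₊₁ = (n − mₖ₊₁²)/dₖ, aₖ₊₁ = ⌊(a₀+mₖ₊₁)/dₖ₊₁⌋:
  k=1: m=34, d=20, a=3
  k=2: m=26, d=25, a=2
  k=3: m=24, d=24, a=2
  k=4: m=24, d=25, a=2
  k=5: m=26, d=20, a=3
  k=6: m=34, d=1, a=68
d=1 and a=2a₀=68 at k=6, so the next step gives (m, d) = (34, 20) again — its k=1 value — and the period has length 6.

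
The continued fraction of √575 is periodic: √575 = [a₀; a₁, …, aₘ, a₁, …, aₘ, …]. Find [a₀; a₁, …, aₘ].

[23; 1, 46]

a₀ = ⌊√575⌋ = 23.
With m₀=0, d₀=1 and mₖ₊₁ = dₖaₖ − mₖ, dₖ₊₁ = (n − mₖ₊₁²)/dₖ, aₖ₊₁ = ⌊(a₀+mₖ₊₁)/dₖ₊₁⌋:
  k=1: m=23, d=46, a=1
  k=2: m=23, d=1, a=46
d=1 and a=2a₀=46 at k=2, so the next step gives (m, d) = (23, 46) again — its k=1 value — and the period has length 2.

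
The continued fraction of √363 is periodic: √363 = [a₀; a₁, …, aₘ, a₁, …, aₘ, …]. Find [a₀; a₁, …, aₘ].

[19; 19, 38]

a₀ = ⌊√363⌋ = 19.
With m₀=0, d₀=1 and mₖ₊₁ = dₖaₖ − mₖ, dₖ₊₁ = (n − mₖ₊₁²)/dₖ, aₖ₊₁ = ⌊(a₀+mₖ₊₁)/dₖ₊₁⌋:
  k=1: m=19, d=2, a=19
  k=2: m=19, d=1, a=38
d=1 and a=2a₀=38 at k=2, so the next step gives (m, d) = (19, 2) again — its k=1 value — and the period has length 2.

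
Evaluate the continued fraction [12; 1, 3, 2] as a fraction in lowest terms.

Using pₖ = aₖpₖ₋₁ + pₖ₋₂ and qₖ = aₖqₖ₋₁ + qₖ₋₂:
  k=0: a=12, p=12, q=1
  k=1: a=1, p=13, q=1
  k=2: a=3, p=51, q=4
  k=3: a=2, p=115, q=9

115/9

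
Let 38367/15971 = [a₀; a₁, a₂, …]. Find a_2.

38367 = 2·15971 + 6425   →  a_0 = 2
15971 = 2·6425 + 3121   →  a_1 = 2
6425 = 2·3121 + 183   →  a_2 = 2

2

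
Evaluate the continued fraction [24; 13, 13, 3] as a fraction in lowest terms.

Fold from the inside: start with 3/1.
  13 + 1/3 = 40/3
  13 + 3/40 = 523/40
  24 + 40/523 = 12592/523

12592/523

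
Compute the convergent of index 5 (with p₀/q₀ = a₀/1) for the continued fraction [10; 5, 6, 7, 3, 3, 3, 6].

23578/2313

Using pₖ = aₖpₖ₋₁ + pₖ₋₂, qₖ = aₖqₖ₋₁ + qₖ₋₂ (with p₋₁=1, p₋₂=0, q₋₁=0, q₋₂=1):
  k=0: a=10, p=10, q=1
  k=1: a=5, p=51, q=5
  k=2: a=6, p=316, q=31
  k=3: a=7, p=2263, q=222
  k=4: a=3, p=7105, q=697
  k=5: a=3, p=23578, q=2313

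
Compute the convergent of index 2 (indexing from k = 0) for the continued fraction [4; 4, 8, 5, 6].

140/33

Using pₖ = aₖpₖ₋₁ + pₖ₋₂, qₖ = aₖqₖ₋₁ + qₖ₋₂ (with p₋₁=1, p₋₂=0, q₋₁=0, q₋₂=1):
  k=0: a=4, p=4, q=1
  k=1: a=4, p=17, q=4
  k=2: a=8, p=140, q=33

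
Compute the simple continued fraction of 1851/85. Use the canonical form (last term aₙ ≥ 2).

[21; 1, 3, 2, 9]

1851 = 21×85 + 66
85 = 1×66 + 19
66 = 3×19 + 9
19 = 2×9 + 1
9 = 9×1 + 0  (stop)
So 1851/85 = [21; 1, 3, 2, 9].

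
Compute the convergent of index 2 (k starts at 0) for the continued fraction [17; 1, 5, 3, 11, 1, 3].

Using pₖ = aₖpₖ₋₁ + pₖ₋₂, qₖ = aₖqₖ₋₁ + qₖ₋₂ (with p₋₁=1, p₋₂=0, q₋₁=0, q₋₂=1):
  k=0: a=17, p=17, q=1
  k=1: a=1, p=18, q=1
  k=2: a=5, p=107, q=6

107/6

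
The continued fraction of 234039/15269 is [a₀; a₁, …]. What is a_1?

3

234039 = 15·15269 + 5004   →  a_0 = 15
15269 = 3·5004 + 257   →  a_1 = 3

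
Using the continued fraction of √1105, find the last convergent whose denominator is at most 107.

√1105 = [33; 4, 7, 7, 4, 66, …] (period length 5).
Convergents:
  p_0/q_0 = 33/1
  p_1/q_1 = 133/4
  p_2/q_2 = 964/29
  p_3/q_3 = 6881/207
q_2 = 29 ≤ 107 < 207 = q_3, so the answer is 964/29.

964/29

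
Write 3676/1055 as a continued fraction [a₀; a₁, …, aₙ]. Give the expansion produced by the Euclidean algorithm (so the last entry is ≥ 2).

3676 = 3*1055 + 511
1055 = 2*511 + 33
511 = 15*33 + 16
33 = 2*16 + 1
16 = 16*1 + 0  (stop)
So 3676/1055 = [3; 2, 15, 2, 16].

[3; 2, 15, 2, 16]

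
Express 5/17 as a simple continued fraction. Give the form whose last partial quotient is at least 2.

[0; 3, 2, 2]

5 = 0×17 + 5
17 = 3×5 + 2
5 = 2×2 + 1
2 = 2×1 + 0  (stop)
So 5/17 = [0; 3, 2, 2].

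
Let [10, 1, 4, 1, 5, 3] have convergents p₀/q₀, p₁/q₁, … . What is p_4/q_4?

379/35

Using pₖ = aₖpₖ₋₁ + pₖ₋₂, qₖ = aₖqₖ₋₁ + qₖ₋₂ (with p₋₁=1, p₋₂=0, q₋₁=0, q₋₂=1):
  k=0: a=10, p=10, q=1
  k=1: a=1, p=11, q=1
  k=2: a=4, p=54, q=5
  k=3: a=1, p=65, q=6
  k=4: a=5, p=379, q=35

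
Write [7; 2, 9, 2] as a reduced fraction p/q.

Fold from the inside: start with 2/1.
  9 + 1/2 = 19/2
  2 + 2/19 = 40/19
  7 + 19/40 = 299/40

299/40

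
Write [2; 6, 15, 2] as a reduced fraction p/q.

407/188

Using pₖ = aₖpₖ₋₁ + pₖ₋₂ and qₖ = aₖqₖ₋₁ + qₖ₋₂:
  k=0: a=2, p=2, q=1
  k=1: a=6, p=13, q=6
  k=2: a=15, p=197, q=91
  k=3: a=2, p=407, q=188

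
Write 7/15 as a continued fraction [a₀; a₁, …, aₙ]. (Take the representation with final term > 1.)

7 = 0×15 + 7
15 = 2×7 + 1
7 = 7×1 + 0  (stop)
So 7/15 = [0; 2, 7].

[0; 2, 7]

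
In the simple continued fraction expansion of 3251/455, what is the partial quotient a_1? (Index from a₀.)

6

3251 = 7·455 + 66   →  a_0 = 7
455 = 6·66 + 59   →  a_1 = 6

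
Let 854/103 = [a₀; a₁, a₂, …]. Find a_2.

854 = 8·103 + 30   →  a_0 = 8
103 = 3·30 + 13   →  a_1 = 3
30 = 2·13 + 4   →  a_2 = 2

2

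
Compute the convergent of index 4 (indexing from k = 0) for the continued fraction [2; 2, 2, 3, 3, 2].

Using pₖ = aₖpₖ₋₁ + pₖ₋₂, qₖ = aₖqₖ₋₁ + qₖ₋₂ (with p₋₁=1, p₋₂=0, q₋₁=0, q₋₂=1):
  k=0: a=2, p=2, q=1
  k=1: a=2, p=5, q=2
  k=2: a=2, p=12, q=5
  k=3: a=3, p=41, q=17
  k=4: a=3, p=135, q=56

135/56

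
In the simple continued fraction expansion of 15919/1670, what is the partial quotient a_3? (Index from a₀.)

15919 = 9·1670 + 889   →  a_0 = 9
1670 = 1·889 + 781   →  a_1 = 1
889 = 1·781 + 108   →  a_2 = 1
781 = 7·108 + 25   →  a_3 = 7

7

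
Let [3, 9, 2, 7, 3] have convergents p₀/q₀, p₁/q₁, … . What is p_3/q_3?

441/142

Using pₖ = aₖpₖ₋₁ + pₖ₋₂, qₖ = aₖqₖ₋₁ + qₖ₋₂ (with p₋₁=1, p₋₂=0, q₋₁=0, q₋₂=1):
  k=0: a=3, p=3, q=1
  k=1: a=9, p=28, q=9
  k=2: a=2, p=59, q=19
  k=3: a=7, p=441, q=142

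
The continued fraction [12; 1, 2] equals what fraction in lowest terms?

38/3

Fold from the inside: start with 2/1.
  1 + 1/2 = 3/2
  12 + 2/3 = 38/3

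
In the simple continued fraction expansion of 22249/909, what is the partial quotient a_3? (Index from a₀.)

22249 = 24·909 + 433   →  a_0 = 24
909 = 2·433 + 43   →  a_1 = 2
433 = 10·43 + 3   →  a_2 = 10
43 = 14·3 + 1   →  a_3 = 14

14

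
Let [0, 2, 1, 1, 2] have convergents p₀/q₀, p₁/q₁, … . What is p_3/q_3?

Using pₖ = aₖpₖ₋₁ + pₖ₋₂, qₖ = aₖqₖ₋₁ + qₖ₋₂ (with p₋₁=1, p₋₂=0, q₋₁=0, q₋₂=1):
  k=0: a=0, p=0, q=1
  k=1: a=2, p=1, q=2
  k=2: a=1, p=1, q=3
  k=3: a=1, p=2, q=5

2/5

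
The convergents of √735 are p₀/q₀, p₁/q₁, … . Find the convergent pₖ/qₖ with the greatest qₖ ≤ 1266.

13203/487

√735 = [27; 9, 54, …] (period length 2).
Convergents:
  p_0/q_0 = 27/1
  p_1/q_1 = 244/9
  p_2/q_2 = 13203/487
  p_3/q_3 = 119071/4392
q_2 = 487 ≤ 1266 < 4392 = q_3, so the answer is 13203/487.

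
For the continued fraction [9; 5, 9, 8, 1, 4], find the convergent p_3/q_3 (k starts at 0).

Using pₖ = aₖpₖ₋₁ + pₖ₋₂, qₖ = aₖqₖ₋₁ + qₖ₋₂ (with p₋₁=1, p₋₂=0, q₋₁=0, q₋₂=1):
  k=0: a=9, p=9, q=1
  k=1: a=5, p=46, q=5
  k=2: a=9, p=423, q=46
  k=3: a=8, p=3430, q=373

3430/373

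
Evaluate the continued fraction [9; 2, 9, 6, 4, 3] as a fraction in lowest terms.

14827/1565

Fold from the inside: start with 3/1.
  4 + 1/3 = 13/3
  6 + 3/13 = 81/13
  9 + 13/81 = 742/81
  2 + 81/742 = 1565/742
  9 + 742/1565 = 14827/1565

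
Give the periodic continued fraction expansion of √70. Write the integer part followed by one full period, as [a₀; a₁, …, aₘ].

[8; 2, 1, 2, 1, 2, 16]

a₀ = ⌊√70⌋ = 8.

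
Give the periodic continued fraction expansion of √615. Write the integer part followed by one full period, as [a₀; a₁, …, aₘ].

a₀ = ⌊√615⌋ = 24.
With m₀=0, d₀=1 and mₖ₊₁ = dₖaₖ − mₖ, dₖ₊₁ = (n − mₖ₊₁²)/dₖ, aₖ₊₁ = ⌊(a₀+mₖ₊₁)/dₖ₊₁⌋:
  k=1: m=24, d=39, a=1
  k=2: m=15, d=10, a=3
  k=3: m=15, d=39, a=1
  k=4: m=24, d=1, a=48
d=1 and a=2a₀=48 at k=4, so the next step gives (m, d) = (24, 39) again — its k=1 value — and the period has length 4.

[24; 1, 3, 1, 48]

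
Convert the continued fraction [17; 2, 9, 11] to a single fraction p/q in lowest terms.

Fold from the inside: start with 11/1.
  9 + 1/11 = 100/11
  2 + 11/100 = 211/100
  17 + 100/211 = 3687/211

3687/211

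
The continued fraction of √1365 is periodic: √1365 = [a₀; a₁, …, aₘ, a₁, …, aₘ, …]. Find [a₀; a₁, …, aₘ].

a₀ = ⌊√1365⌋ = 36.
With m₀=0, d₀=1 and mₖ₊₁ = dₖaₖ − mₖ, dₖ₊₁ = (n − mₖ₊₁²)/dₖ, aₖ₊₁ = ⌊(a₀+mₖ₊₁)/dₖ₊₁⌋:
  k=1: m=36, d=69, a=1
  k=2: m=33, d=4, a=17
  k=3: m=35, d=35, a=2
  k=4: m=35, d=4, a=17
  k=5: m=33, d=69, a=1
  k=6: m=36, d=1, a=72
d=1 and a=2a₀=72 at k=6, so the next step gives (m, d) = (36, 69) again — its k=1 value — and the period has length 6.

[36; 1, 17, 2, 17, 1, 72]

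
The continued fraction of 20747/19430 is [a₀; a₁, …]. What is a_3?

20747 = 1·19430 + 1317   →  a_0 = 1
19430 = 14·1317 + 992   →  a_1 = 14
1317 = 1·992 + 325   →  a_2 = 1
992 = 3·325 + 17   →  a_3 = 3

3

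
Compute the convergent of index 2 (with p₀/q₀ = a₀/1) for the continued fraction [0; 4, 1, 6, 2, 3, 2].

1/5

Using pₖ = aₖpₖ₋₁ + pₖ₋₂, qₖ = aₖqₖ₋₁ + qₖ₋₂ (with p₋₁=1, p₋₂=0, q₋₁=0, q₋₂=1):
  k=0: a=0, p=0, q=1
  k=1: a=4, p=1, q=4
  k=2: a=1, p=1, q=5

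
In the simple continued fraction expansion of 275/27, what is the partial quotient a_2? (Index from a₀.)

275 = 10·27 + 5   →  a_0 = 10
27 = 5·5 + 2   →  a_1 = 5
5 = 2·2 + 1   →  a_2 = 2

2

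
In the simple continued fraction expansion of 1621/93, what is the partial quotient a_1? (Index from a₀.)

2

1621 = 17·93 + 40   →  a_0 = 17
93 = 2·40 + 13   →  a_1 = 2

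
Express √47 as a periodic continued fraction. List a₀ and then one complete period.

a₀ = ⌊√47⌋ = 6.

[6; 1, 5, 1, 12]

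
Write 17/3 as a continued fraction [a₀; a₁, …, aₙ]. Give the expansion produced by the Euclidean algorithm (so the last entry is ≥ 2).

17 = 5·3 + 2
3 = 1·2 + 1
2 = 2·1 + 0  (stop)
So 17/3 = [5; 1, 2].

[5; 1, 2]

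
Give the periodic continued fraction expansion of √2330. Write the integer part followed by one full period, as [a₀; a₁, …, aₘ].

[48; 3, 1, 2, 2, 1, 3, 96]

a₀ = ⌊√2330⌋ = 48.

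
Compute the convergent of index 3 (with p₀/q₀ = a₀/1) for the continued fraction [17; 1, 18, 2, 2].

700/39

Using pₖ = aₖpₖ₋₁ + pₖ₋₂, qₖ = aₖqₖ₋₁ + qₖ₋₂ (with p₋₁=1, p₋₂=0, q₋₁=0, q₋₂=1):
  k=0: a=17, p=17, q=1
  k=1: a=1, p=18, q=1
  k=2: a=18, p=341, q=19
  k=3: a=2, p=700, q=39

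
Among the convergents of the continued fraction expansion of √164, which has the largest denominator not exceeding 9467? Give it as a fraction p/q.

√164 = [12; 1, 4, 6, 4, 1, 24, …] (period length 6).
Convergents:
  p_0/q_0 = 12/1
  p_1/q_1 = 13/1
  p_2/q_2 = 64/5
  p_3/q_3 = 397/31
  p_4/q_4 = 1652/129
  p_5/q_5 = 2049/160
  p_6/q_6 = 50828/3969
  p_7/q_7 = 52877/4129
  p_8/q_8 = 262336/20485
q_7 = 4129 ≤ 9467 < 20485 = q_8, so the answer is 52877/4129.

52877/4129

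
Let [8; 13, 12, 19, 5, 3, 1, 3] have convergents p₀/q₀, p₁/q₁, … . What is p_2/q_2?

Using pₖ = aₖpₖ₋₁ + pₖ₋₂, qₖ = aₖqₖ₋₁ + qₖ₋₂ (with p₋₁=1, p₋₂=0, q₋₁=0, q₋₂=1):
  k=0: a=8, p=8, q=1
  k=1: a=13, p=105, q=13
  k=2: a=12, p=1268, q=157

1268/157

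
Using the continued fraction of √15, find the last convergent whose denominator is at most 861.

√15 = [3; 1, 6, …] (period length 2).
Convergents:
  p_0/q_0 = 3/1
  p_1/q_1 = 4/1
  p_2/q_2 = 27/7
  p_3/q_3 = 31/8
  p_4/q_4 = 213/55
  p_5/q_5 = 244/63
  p_6/q_6 = 1677/433
  p_7/q_7 = 1921/496
  p_8/q_8 = 13203/3409
q_7 = 496 ≤ 861 < 3409 = q_8, so the answer is 1921/496.

1921/496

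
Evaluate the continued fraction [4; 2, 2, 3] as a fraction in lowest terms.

Fold from the inside: start with 3/1.
  2 + 1/3 = 7/3
  2 + 3/7 = 17/7
  4 + 7/17 = 75/17

75/17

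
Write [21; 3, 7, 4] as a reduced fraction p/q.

Using pₖ = aₖpₖ₋₁ + pₖ₋₂ and qₖ = aₖqₖ₋₁ + qₖ₋₂:
  k=0: a=21, p=21, q=1
  k=1: a=3, p=64, q=3
  k=2: a=7, p=469, q=22
  k=3: a=4, p=1940, q=91

1940/91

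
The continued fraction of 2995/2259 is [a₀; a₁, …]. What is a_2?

2995 = 1·2259 + 736   →  a_0 = 1
2259 = 3·736 + 51   →  a_1 = 3
736 = 14·51 + 22   →  a_2 = 14

14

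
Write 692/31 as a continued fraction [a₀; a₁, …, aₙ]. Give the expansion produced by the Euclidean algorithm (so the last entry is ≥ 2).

692 = 22·31 + 10
31 = 3·10 + 1
10 = 10·1 + 0  (stop)
So 692/31 = [22; 3, 10].

[22; 3, 10]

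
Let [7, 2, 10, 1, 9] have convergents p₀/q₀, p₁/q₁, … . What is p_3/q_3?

Using pₖ = aₖpₖ₋₁ + pₖ₋₂, qₖ = aₖqₖ₋₁ + qₖ₋₂ (with p₋₁=1, p₋₂=0, q₋₁=0, q₋₂=1):
  k=0: a=7, p=7, q=1
  k=1: a=2, p=15, q=2
  k=2: a=10, p=157, q=21
  k=3: a=1, p=172, q=23

172/23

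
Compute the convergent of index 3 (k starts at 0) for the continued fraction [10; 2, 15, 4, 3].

Using pₖ = aₖpₖ₋₁ + pₖ₋₂, qₖ = aₖqₖ₋₁ + qₖ₋₂ (with p₋₁=1, p₋₂=0, q₋₁=0, q₋₂=1):
  k=0: a=10, p=10, q=1
  k=1: a=2, p=21, q=2
  k=2: a=15, p=325, q=31
  k=3: a=4, p=1321, q=126

1321/126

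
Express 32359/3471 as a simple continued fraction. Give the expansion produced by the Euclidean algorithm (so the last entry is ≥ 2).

[9; 3, 10, 11, 10]

32359 = 9×3471 + 1120
3471 = 3×1120 + 111
1120 = 10×111 + 10
111 = 11×10 + 1
10 = 10×1 + 0  (stop)
So 32359/3471 = [9; 3, 10, 11, 10].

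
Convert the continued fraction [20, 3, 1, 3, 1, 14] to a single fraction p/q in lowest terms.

Fold from the inside: start with 14/1.
  1 + 1/14 = 15/14
  3 + 14/15 = 59/15
  1 + 15/59 = 74/59
  3 + 59/74 = 281/74
  20 + 74/281 = 5694/281

5694/281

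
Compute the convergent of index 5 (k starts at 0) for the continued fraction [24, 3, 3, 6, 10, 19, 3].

297038/12223

Using pₖ = aₖpₖ₋₁ + pₖ₋₂, qₖ = aₖqₖ₋₁ + qₖ₋₂ (with p₋₁=1, p₋₂=0, q₋₁=0, q₋₂=1):
  k=0: a=24, p=24, q=1
  k=1: a=3, p=73, q=3
  k=2: a=3, p=243, q=10
  k=3: a=6, p=1531, q=63
  k=4: a=10, p=15553, q=640
  k=5: a=19, p=297038, q=12223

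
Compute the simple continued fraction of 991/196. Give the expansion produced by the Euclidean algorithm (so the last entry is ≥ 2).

[5; 17, 1, 4, 2]

991 = 5·196 + 11
196 = 17·11 + 9
11 = 1·9 + 2
9 = 4·2 + 1
2 = 2·1 + 0  (stop)
So 991/196 = [5; 17, 1, 4, 2].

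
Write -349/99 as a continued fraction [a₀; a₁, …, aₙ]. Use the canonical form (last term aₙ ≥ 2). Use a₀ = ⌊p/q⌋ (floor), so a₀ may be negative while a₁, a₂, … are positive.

[-4; 2, 9, 2, 2]

-349 = -4·99 + 47
99 = 2·47 + 5
47 = 9·5 + 2
5 = 2·2 + 1
2 = 2·1 + 0  (stop)
So -349/99 = [-4; 2, 9, 2, 2].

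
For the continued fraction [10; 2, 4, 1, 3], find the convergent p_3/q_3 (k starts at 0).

Using pₖ = aₖpₖ₋₁ + pₖ₋₂, qₖ = aₖqₖ₋₁ + qₖ₋₂ (with p₋₁=1, p₋₂=0, q₋₁=0, q₋₂=1):
  k=0: a=10, p=10, q=1
  k=1: a=2, p=21, q=2
  k=2: a=4, p=94, q=9
  k=3: a=1, p=115, q=11

115/11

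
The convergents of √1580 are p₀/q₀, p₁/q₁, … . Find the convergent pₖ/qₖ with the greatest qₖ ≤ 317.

√1580 = [39; 1, 2, 1, 78, …] (period length 4).
Convergents:
  p_0/q_0 = 39/1
  p_1/q_1 = 40/1
  p_2/q_2 = 119/3
  p_3/q_3 = 159/4
  p_4/q_4 = 12521/315
  p_5/q_5 = 12680/319
q_4 = 315 ≤ 317 < 319 = q_5, so the answer is 12521/315.

12521/315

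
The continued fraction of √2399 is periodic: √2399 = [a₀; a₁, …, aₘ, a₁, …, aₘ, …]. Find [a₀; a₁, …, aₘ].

[48; 1, 47, 1, 96]

a₀ = ⌊√2399⌋ = 48.
With m₀=0, d₀=1 and mₖ₊₁ = dₖaₖ − mₖ, dₖ₊₁ = (n − mₖ₊₁²)/dₖ, aₖ₊₁ = ⌊(a₀+mₖ₊₁)/dₖ₊₁⌋:
  k=1: m=48, d=95, a=1
  k=2: m=47, d=2, a=47
  k=3: m=47, d=95, a=1
  k=4: m=48, d=1, a=96
d=1 and a=2a₀=96 at k=4, so the next step gives (m, d) = (48, 95) again — its k=1 value — and the period has length 4.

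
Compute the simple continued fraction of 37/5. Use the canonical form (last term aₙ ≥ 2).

37 = 7·5 + 2
5 = 2·2 + 1
2 = 2·1 + 0  (stop)
So 37/5 = [7; 2, 2].

[7; 2, 2]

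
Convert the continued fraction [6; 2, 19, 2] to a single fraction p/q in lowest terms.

519/80

Using pₖ = aₖpₖ₋₁ + pₖ₋₂ and qₖ = aₖqₖ₋₁ + qₖ₋₂:
  k=0: a=6, p=6, q=1
  k=1: a=2, p=13, q=2
  k=2: a=19, p=253, q=39
  k=3: a=2, p=519, q=80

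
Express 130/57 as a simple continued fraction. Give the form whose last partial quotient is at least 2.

130 = 2×57 + 16
57 = 3×16 + 9
16 = 1×9 + 7
9 = 1×7 + 2
7 = 3×2 + 1
2 = 2×1 + 0  (stop)
So 130/57 = [2; 3, 1, 1, 3, 2].

[2; 3, 1, 1, 3, 2]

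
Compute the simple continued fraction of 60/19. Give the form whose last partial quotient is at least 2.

60 = 3×19 + 3
19 = 6×3 + 1
3 = 3×1 + 0  (stop)
So 60/19 = [3; 6, 3].

[3; 6, 3]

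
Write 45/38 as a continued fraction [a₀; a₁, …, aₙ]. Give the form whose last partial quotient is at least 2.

[1; 5, 2, 3]

45 = 1×38 + 7
38 = 5×7 + 3
7 = 2×3 + 1
3 = 3×1 + 0  (stop)
So 45/38 = [1; 5, 2, 3].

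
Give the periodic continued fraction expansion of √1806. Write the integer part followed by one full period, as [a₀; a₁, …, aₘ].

a₀ = ⌊√1806⌋ = 42.
With m₀=0, d₀=1 and mₖ₊₁ = dₖaₖ − mₖ, dₖ₊₁ = (n − mₖ₊₁²)/dₖ, aₖ₊₁ = ⌊(a₀+mₖ₊₁)/dₖ₊₁⌋:
  k=1: m=42, d=42, a=2
  k=2: m=42, d=1, a=84
d=1 and a=2a₀=84 at k=2, so the next step gives (m, d) = (42, 42) again — its k=1 value — and the period has length 2.

[42; 2, 84]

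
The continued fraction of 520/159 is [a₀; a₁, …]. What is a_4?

520 = 3·159 + 43   →  a_0 = 3
159 = 3·43 + 30   →  a_1 = 3
43 = 1·30 + 13   →  a_2 = 1
30 = 2·13 + 4   →  a_3 = 2
13 = 3·4 + 1   →  a_4 = 3

3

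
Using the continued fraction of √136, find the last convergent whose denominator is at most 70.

793/68

√136 = [11; 1, 1, 1, 22, …] (period length 4).
Convergents:
  p_0/q_0 = 11/1
  p_1/q_1 = 12/1
  p_2/q_2 = 23/2
  p_3/q_3 = 35/3
  p_4/q_4 = 793/68
  p_5/q_5 = 828/71
q_4 = 68 ≤ 70 < 71 = q_5, so the answer is 793/68.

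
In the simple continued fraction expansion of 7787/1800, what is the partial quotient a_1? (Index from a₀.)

7787 = 4·1800 + 587   →  a_0 = 4
1800 = 3·587 + 39   →  a_1 = 3

3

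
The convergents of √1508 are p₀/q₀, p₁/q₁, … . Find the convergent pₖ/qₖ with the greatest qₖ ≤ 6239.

√1508 = [38; 1, 4, 1, 76, …] (period length 4).
Convergents:
  p_0/q_0 = 38/1
  p_1/q_1 = 39/1
  p_2/q_2 = 194/5
  p_3/q_3 = 233/6
  p_4/q_4 = 17902/461
  p_5/q_5 = 18135/467
  p_6/q_6 = 90442/2329
  p_7/q_7 = 108577/2796
  p_8/q_8 = 8342294/214825
q_7 = 2796 ≤ 6239 < 214825 = q_8, so the answer is 108577/2796.

108577/2796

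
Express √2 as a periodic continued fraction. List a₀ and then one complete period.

a₀ = ⌊√2⌋ = 1.
With m₀=0, d₀=1 and mₖ₊₁ = dₖaₖ − mₖ, dₖ₊₁ = (n − mₖ₊₁²)/dₖ, aₖ₊₁ = ⌊(a₀+mₖ₊₁)/dₖ₊₁⌋:
  k=1: m=1, d=1, a=2
d=1 and a=2a₀=2 at k=1, so the next step gives (m, d) = (1, 1) again — its k=1 value — and the period has length 1.

[1; 2]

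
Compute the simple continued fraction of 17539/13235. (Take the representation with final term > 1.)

[1; 3, 13, 3, 13, 8]

17539 = 1×13235 + 4304
13235 = 3×4304 + 323
4304 = 13×323 + 105
323 = 3×105 + 8
105 = 13×8 + 1
8 = 8×1 + 0  (stop)
So 17539/13235 = [1; 3, 13, 3, 13, 8].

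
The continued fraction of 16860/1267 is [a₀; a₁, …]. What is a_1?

3

16860 = 13·1267 + 389   →  a_0 = 13
1267 = 3·389 + 100   →  a_1 = 3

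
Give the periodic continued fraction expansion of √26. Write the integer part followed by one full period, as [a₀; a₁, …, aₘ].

[5; 10]

a₀ = ⌊√26⌋ = 5.
With m₀=0, d₀=1 and mₖ₊₁ = dₖaₖ − mₖ, dₖ₊₁ = (n − mₖ₊₁²)/dₖ, aₖ₊₁ = ⌊(a₀+mₖ₊₁)/dₖ₊₁⌋:
  k=1: m=5, d=1, a=10
d=1 and a=2a₀=10 at k=1, so the next step gives (m, d) = (5, 1) again — its k=1 value — and the period has length 1.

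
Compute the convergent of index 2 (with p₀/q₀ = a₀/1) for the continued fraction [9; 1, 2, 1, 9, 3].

29/3

Using pₖ = aₖpₖ₋₁ + pₖ₋₂, qₖ = aₖqₖ₋₁ + qₖ₋₂ (with p₋₁=1, p₋₂=0, q₋₁=0, q₋₂=1):
  k=0: a=9, p=9, q=1
  k=1: a=1, p=10, q=1
  k=2: a=2, p=29, q=3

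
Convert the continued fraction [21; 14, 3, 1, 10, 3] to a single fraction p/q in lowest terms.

Fold from the inside: start with 3/1.
  10 + 1/3 = 31/3
  1 + 3/31 = 34/31
  3 + 31/34 = 133/34
  14 + 34/133 = 1896/133
  21 + 133/1896 = 39949/1896

39949/1896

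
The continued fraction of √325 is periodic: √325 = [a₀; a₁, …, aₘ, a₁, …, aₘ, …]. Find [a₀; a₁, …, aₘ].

a₀ = ⌊√325⌋ = 18.
With m₀=0, d₀=1 and mₖ₊₁ = dₖaₖ − mₖ, dₖ₊₁ = (n − mₖ₊₁²)/dₖ, aₖ₊₁ = ⌊(a₀+mₖ₊₁)/dₖ₊₁⌋:
  k=1: m=18, d=1, a=36
d=1 and a=2a₀=36 at k=1, so the next step gives (m, d) = (18, 1) again — its k=1 value — and the period has length 1.

[18; 36]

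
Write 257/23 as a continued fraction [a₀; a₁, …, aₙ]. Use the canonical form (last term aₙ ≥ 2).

[11; 5, 1, 3]

257 = 11*23 + 4
23 = 5*4 + 3
4 = 1*3 + 1
3 = 3*1 + 0  (stop)
So 257/23 = [11; 5, 1, 3].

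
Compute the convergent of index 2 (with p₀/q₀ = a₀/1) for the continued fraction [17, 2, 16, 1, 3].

Using pₖ = aₖpₖ₋₁ + pₖ₋₂, qₖ = aₖqₖ₋₁ + qₖ₋₂ (with p₋₁=1, p₋₂=0, q₋₁=0, q₋₂=1):
  k=0: a=17, p=17, q=1
  k=1: a=2, p=35, q=2
  k=2: a=16, p=577, q=33

577/33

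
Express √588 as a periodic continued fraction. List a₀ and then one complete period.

a₀ = ⌊√588⌋ = 24.
With m₀=0, d₀=1 and mₖ₊₁ = dₖaₖ − mₖ, dₖ₊₁ = (n − mₖ₊₁²)/dₖ, aₖ₊₁ = ⌊(a₀+mₖ₊₁)/dₖ₊₁⌋:
  k=1: m=24, d=12, a=4
  k=2: m=24, d=1, a=48
d=1 and a=2a₀=48 at k=2, so the next step gives (m, d) = (24, 12) again — its k=1 value — and the period has length 2.

[24; 4, 48]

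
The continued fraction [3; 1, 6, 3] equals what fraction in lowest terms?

85/22

Fold from the inside: start with 3/1.
  6 + 1/3 = 19/3
  1 + 3/19 = 22/19
  3 + 19/22 = 85/22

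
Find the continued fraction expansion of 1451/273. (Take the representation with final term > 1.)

[5; 3, 5, 1, 2, 1, 3]

1451 = 5×273 + 86
273 = 3×86 + 15
86 = 5×15 + 11
15 = 1×11 + 4
11 = 2×4 + 3
4 = 1×3 + 1
3 = 3×1 + 0  (stop)
So 1451/273 = [5; 3, 5, 1, 2, 1, 3].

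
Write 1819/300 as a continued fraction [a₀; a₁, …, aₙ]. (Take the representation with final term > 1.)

1819 = 6*300 + 19
300 = 15*19 + 15
19 = 1*15 + 4
15 = 3*4 + 3
4 = 1*3 + 1
3 = 3*1 + 0  (stop)
So 1819/300 = [6; 15, 1, 3, 1, 3].

[6; 15, 1, 3, 1, 3]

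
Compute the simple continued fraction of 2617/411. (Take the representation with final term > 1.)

[6; 2, 1, 2, 1, 1, 2, 8]

2617 = 6·411 + 151
411 = 2·151 + 109
151 = 1·109 + 42
109 = 2·42 + 25
42 = 1·25 + 17
25 = 1·17 + 8
17 = 2·8 + 1
8 = 8·1 + 0  (stop)
So 2617/411 = [6; 2, 1, 2, 1, 1, 2, 8].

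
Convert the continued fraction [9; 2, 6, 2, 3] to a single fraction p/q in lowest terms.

918/97

Fold from the inside: start with 3/1.
  2 + 1/3 = 7/3
  6 + 3/7 = 45/7
  2 + 7/45 = 97/45
  9 + 45/97 = 918/97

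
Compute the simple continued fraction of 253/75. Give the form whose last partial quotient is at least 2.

253 = 3·75 + 28
75 = 2·28 + 19
28 = 1·19 + 9
19 = 2·9 + 1
9 = 9·1 + 0  (stop)
So 253/75 = [3; 2, 1, 2, 9].

[3; 2, 1, 2, 9]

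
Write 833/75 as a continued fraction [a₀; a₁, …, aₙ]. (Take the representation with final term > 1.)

833 = 11*75 + 8
75 = 9*8 + 3
8 = 2*3 + 2
3 = 1*2 + 1
2 = 2*1 + 0  (stop)
So 833/75 = [11; 9, 2, 1, 2].

[11; 9, 2, 1, 2]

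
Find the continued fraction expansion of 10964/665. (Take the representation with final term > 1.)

10964 = 16×665 + 324
665 = 2×324 + 17
324 = 19×17 + 1
17 = 17×1 + 0  (stop)
So 10964/665 = [16; 2, 19, 17].

[16; 2, 19, 17]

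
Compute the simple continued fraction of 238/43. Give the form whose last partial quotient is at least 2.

[5; 1, 1, 6, 1, 2]

238 = 5·43 + 23
43 = 1·23 + 20
23 = 1·20 + 3
20 = 6·3 + 2
3 = 1·2 + 1
2 = 2·1 + 0  (stop)
So 238/43 = [5; 1, 1, 6, 1, 2].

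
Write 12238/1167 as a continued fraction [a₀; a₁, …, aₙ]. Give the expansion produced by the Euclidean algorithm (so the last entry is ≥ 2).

12238 = 10·1167 + 568
1167 = 2·568 + 31
568 = 18·31 + 10
31 = 3·10 + 1
10 = 10·1 + 0  (stop)
So 12238/1167 = [10; 2, 18, 3, 10].

[10; 2, 18, 3, 10]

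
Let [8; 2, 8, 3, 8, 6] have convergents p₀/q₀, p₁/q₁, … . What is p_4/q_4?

Using pₖ = aₖpₖ₋₁ + pₖ₋₂, qₖ = aₖqₖ₋₁ + qₖ₋₂ (with p₋₁=1, p₋₂=0, q₋₁=0, q₋₂=1):
  k=0: a=8, p=8, q=1
  k=1: a=2, p=17, q=2
  k=2: a=8, p=144, q=17
  k=3: a=3, p=449, q=53
  k=4: a=8, p=3736, q=441

3736/441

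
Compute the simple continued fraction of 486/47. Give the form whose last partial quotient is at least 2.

[10; 2, 1, 15]

486 = 10*47 + 16
47 = 2*16 + 15
16 = 1*15 + 1
15 = 15*1 + 0  (stop)
So 486/47 = [10; 2, 1, 15].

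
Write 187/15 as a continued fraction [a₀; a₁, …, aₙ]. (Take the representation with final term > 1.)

[12; 2, 7]

187 = 12×15 + 7
15 = 2×7 + 1
7 = 7×1 + 0  (stop)
So 187/15 = [12; 2, 7].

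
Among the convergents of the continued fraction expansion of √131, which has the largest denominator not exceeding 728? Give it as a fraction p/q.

√131 = [11; 2, 4, 11, 4, 2, 22, …] (period length 6).
Convergents:
  p_0/q_0 = 11/1
  p_1/q_1 = 23/2
  p_2/q_2 = 103/9
  p_3/q_3 = 1156/101
  p_4/q_4 = 4727/413
  p_5/q_5 = 10610/927
q_4 = 413 ≤ 728 < 927 = q_5, so the answer is 4727/413.

4727/413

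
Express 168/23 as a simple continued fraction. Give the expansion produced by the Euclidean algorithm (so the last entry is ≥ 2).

168 = 7·23 + 7
23 = 3·7 + 2
7 = 3·2 + 1
2 = 2·1 + 0  (stop)
So 168/23 = [7; 3, 3, 2].

[7; 3, 3, 2]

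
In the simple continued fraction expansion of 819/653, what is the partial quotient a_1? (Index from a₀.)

819 = 1·653 + 166   →  a_0 = 1
653 = 3·166 + 155   →  a_1 = 3

3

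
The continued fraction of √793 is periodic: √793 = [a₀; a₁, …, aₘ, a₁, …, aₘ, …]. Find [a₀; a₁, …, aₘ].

a₀ = ⌊√793⌋ = 28.
With m₀=0, d₀=1 and mₖ₊₁ = dₖaₖ − mₖ, dₖ₊₁ = (n − mₖ₊₁²)/dₖ, aₖ₊₁ = ⌊(a₀+mₖ₊₁)/dₖ₊₁⌋:
  k=1: m=28, d=9, a=6
  k=2: m=26, d=13, a=4
  k=3: m=26, d=9, a=6
  k=4: m=28, d=1, a=56
d=1 and a=2a₀=56 at k=4, so the next step gives (m, d) = (28, 9) again — its k=1 value — and the period has length 4.

[28; 6, 4, 6, 56]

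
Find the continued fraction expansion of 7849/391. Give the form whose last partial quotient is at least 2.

7849 = 20×391 + 29
391 = 13×29 + 14
29 = 2×14 + 1
14 = 14×1 + 0  (stop)
So 7849/391 = [20; 13, 2, 14].

[20; 13, 2, 14]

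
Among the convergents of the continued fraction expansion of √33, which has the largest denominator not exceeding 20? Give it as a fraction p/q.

23/4

√33 = [5; 1, 2, 1, 10, …] (period length 4).
Convergents:
  p_0/q_0 = 5/1
  p_1/q_1 = 6/1
  p_2/q_2 = 17/3
  p_3/q_3 = 23/4
  p_4/q_4 = 247/43
q_3 = 4 ≤ 20 < 43 = q_4, so the answer is 23/4.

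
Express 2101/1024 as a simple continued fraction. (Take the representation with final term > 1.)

[2; 19, 3, 8, 2]

2101 = 2*1024 + 53
1024 = 19*53 + 17
53 = 3*17 + 2
17 = 8*2 + 1
2 = 2*1 + 0  (stop)
So 2101/1024 = [2; 19, 3, 8, 2].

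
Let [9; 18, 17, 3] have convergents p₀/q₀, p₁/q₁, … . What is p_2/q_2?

Using pₖ = aₖpₖ₋₁ + pₖ₋₂, qₖ = aₖqₖ₋₁ + qₖ₋₂ (with p₋₁=1, p₋₂=0, q₋₁=0, q₋₂=1):
  k=0: a=9, p=9, q=1
  k=1: a=18, p=163, q=18
  k=2: a=17, p=2780, q=307

2780/307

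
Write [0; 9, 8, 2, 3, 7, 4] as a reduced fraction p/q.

Using pₖ = aₖpₖ₋₁ + pₖ₋₂ and qₖ = aₖqₖ₋₁ + qₖ₋₂:
  k=0: a=0, p=0, q=1
  k=1: a=9, p=1, q=9
  k=2: a=8, p=8, q=73
  k=3: a=2, p=17, q=155
  k=4: a=3, p=59, q=538
  k=5: a=7, p=430, q=3921
  k=6: a=4, p=1779, q=16222

1779/16222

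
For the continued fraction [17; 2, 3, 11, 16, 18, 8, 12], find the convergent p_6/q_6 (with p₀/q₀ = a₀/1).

3223346/184927

Using pₖ = aₖpₖ₋₁ + pₖ₋₂, qₖ = aₖqₖ₋₁ + qₖ₋₂ (with p₋₁=1, p₋₂=0, q₋₁=0, q₋₂=1):
  k=0: a=17, p=17, q=1
  k=1: a=2, p=35, q=2
  k=2: a=3, p=122, q=7
  k=3: a=11, p=1377, q=79
  k=4: a=16, p=22154, q=1271
  k=5: a=18, p=400149, q=22957
  k=6: a=8, p=3223346, q=184927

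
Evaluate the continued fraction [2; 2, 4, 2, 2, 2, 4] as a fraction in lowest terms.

Fold from the inside: start with 4/1.
  2 + 1/4 = 9/4
  2 + 4/9 = 22/9
  2 + 9/22 = 53/22
  4 + 22/53 = 234/53
  2 + 53/234 = 521/234
  2 + 234/521 = 1276/521

1276/521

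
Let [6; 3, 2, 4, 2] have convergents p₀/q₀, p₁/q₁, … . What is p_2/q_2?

44/7

Using pₖ = aₖpₖ₋₁ + pₖ₋₂, qₖ = aₖqₖ₋₁ + qₖ₋₂ (with p₋₁=1, p₋₂=0, q₋₁=0, q₋₂=1):
  k=0: a=6, p=6, q=1
  k=1: a=3, p=19, q=3
  k=2: a=2, p=44, q=7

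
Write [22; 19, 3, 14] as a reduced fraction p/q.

18325/831

Using pₖ = aₖpₖ₋₁ + pₖ₋₂ and qₖ = aₖqₖ₋₁ + qₖ₋₂:
  k=0: a=22, p=22, q=1
  k=1: a=19, p=419, q=19
  k=2: a=3, p=1279, q=58
  k=3: a=14, p=18325, q=831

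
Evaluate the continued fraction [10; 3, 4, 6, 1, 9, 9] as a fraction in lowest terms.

86973/8437

Using pₖ = aₖpₖ₋₁ + pₖ₋₂ and qₖ = aₖqₖ₋₁ + qₖ₋₂:
  k=0: a=10, p=10, q=1
  k=1: a=3, p=31, q=3
  k=2: a=4, p=134, q=13
  k=3: a=6, p=835, q=81
  k=4: a=1, p=969, q=94
  k=5: a=9, p=9556, q=927
  k=6: a=9, p=86973, q=8437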